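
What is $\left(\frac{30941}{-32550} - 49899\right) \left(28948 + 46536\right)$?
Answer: $- \frac{61302194063122}{16275} \approx -3.7666 \cdot 10^{9}$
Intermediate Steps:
$\left(\frac{30941}{-32550} - 49899\right) \left(28948 + 46536\right) = \left(30941 \left(- \frac{1}{32550}\right) - 49899\right) 75484 = \left(- \frac{30941}{32550} - 49899\right) 75484 = \left(- \frac{1624243391}{32550}\right) 75484 = - \frac{61302194063122}{16275}$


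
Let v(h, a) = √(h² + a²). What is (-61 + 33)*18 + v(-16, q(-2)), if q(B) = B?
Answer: -504 + 2*√65 ≈ -487.88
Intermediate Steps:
v(h, a) = √(a² + h²)
(-61 + 33)*18 + v(-16, q(-2)) = (-61 + 33)*18 + √((-2)² + (-16)²) = -28*18 + √(4 + 256) = -504 + √260 = -504 + 2*√65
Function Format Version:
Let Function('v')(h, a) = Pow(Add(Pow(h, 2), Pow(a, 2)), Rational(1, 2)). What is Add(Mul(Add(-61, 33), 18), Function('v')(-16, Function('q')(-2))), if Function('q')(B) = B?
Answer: Add(-504, Mul(2, Pow(65, Rational(1, 2)))) ≈ -487.88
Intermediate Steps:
Function('v')(h, a) = Pow(Add(Pow(a, 2), Pow(h, 2)), Rational(1, 2))
Add(Mul(Add(-61, 33), 18), Function('v')(-16, Function('q')(-2))) = Add(Mul(Add(-61, 33), 18), Pow(Add(Pow(-2, 2), Pow(-16, 2)), Rational(1, 2))) = Add(Mul(-28, 18), Pow(Add(4, 256), Rational(1, 2))) = Add(-504, Pow(260, Rational(1, 2))) = Add(-504, Mul(2, Pow(65, Rational(1, 2))))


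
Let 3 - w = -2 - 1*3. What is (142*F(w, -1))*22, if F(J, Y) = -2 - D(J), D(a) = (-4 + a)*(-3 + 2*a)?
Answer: -168696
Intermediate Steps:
w = 8 (w = 3 - (-2 - 1*3) = 3 - (-2 - 3) = 3 - 1*(-5) = 3 + 5 = 8)
F(J, Y) = -14 - 2*J² + 11*J (F(J, Y) = -2 - (12 - 11*J + 2*J²) = -2 + (-12 - 2*J² + 11*J) = -14 - 2*J² + 11*J)
(142*F(w, -1))*22 = (142*(-14 - 2*8² + 11*8))*22 = (142*(-14 - 2*64 + 88))*22 = (142*(-14 - 128 + 88))*22 = (142*(-54))*22 = -7668*22 = -168696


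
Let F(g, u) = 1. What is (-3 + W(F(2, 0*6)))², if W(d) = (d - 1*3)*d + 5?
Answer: 0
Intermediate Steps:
W(d) = 5 + d*(-3 + d) (W(d) = (d - 3)*d + 5 = (-3 + d)*d + 5 = d*(-3 + d) + 5 = 5 + d*(-3 + d))
(-3 + W(F(2, 0*6)))² = (-3 + (5 + 1² - 3*1))² = (-3 + (5 + 1 - 3))² = (-3 + 3)² = 0² = 0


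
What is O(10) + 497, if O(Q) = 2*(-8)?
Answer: 481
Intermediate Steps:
O(Q) = -16
O(10) + 497 = -16 + 497 = 481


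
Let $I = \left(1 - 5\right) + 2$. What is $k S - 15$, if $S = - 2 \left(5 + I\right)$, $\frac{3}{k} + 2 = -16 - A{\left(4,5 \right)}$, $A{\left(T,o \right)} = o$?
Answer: $- \frac{327}{23} \approx -14.217$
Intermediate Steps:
$I = -2$ ($I = -4 + 2 = -2$)
$k = - \frac{3}{23}$ ($k = \frac{3}{-2 - 21} = \frac{3}{-23} = 3 \left(- \frac{1}{23}\right) = - \frac{3}{23} \approx -0.13043$)
$S = -6$ ($S = - 2 \left(5 - 2\right) = \left(-2\right) 3 = -6$)
$k S - 15 = \left(- \frac{3}{23}\right) \left(-6\right) - 15 = \frac{18}{23} - 15 = - \frac{327}{23}$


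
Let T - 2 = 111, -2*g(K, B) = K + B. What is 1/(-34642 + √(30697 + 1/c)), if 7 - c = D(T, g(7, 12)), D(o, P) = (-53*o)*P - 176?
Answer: -3929268850/136114249694477 - 5*√15796959370751/136114249694477 ≈ -2.9013e-5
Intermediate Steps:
g(K, B) = -B/2 - K/2 (g(K, B) = -(K + B)/2 = -(B + K)/2 = -B/2 - K/2)
T = 113 (T = 2 + 111 = 113)
D(o, P) = -176 - 53*P*o (D(o, P) = -53*P*o - 176 = -176 - 53*P*o)
c = -113425/2 (c = 7 - (-176 - 53*(-½*12 - ½*7)*113) = 7 - (-176 - 53*(-6 - 7/2)*113) = 7 - (-176 - 53*(-19/2)*113) = 7 - (-176 + 113791/2) = 7 - 1*113439/2 = 7 - 113439/2 = -113425/2 ≈ -56713.)
1/(-34642 + √(30697 + 1/c)) = 1/(-34642 + √(30697 + 1/(-113425/2))) = 1/(-34642 + √(30697 - 2/113425)) = 1/(-34642 + √(3481807223/113425)) = 1/(-34642 + √15796959370751/22685)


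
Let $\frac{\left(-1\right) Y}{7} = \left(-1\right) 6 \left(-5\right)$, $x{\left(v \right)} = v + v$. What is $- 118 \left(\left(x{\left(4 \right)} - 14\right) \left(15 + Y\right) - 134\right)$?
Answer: $-122248$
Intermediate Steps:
$x{\left(v \right)} = 2 v$
$Y = -210$ ($Y = - 7 \left(-1\right) 6 \left(-5\right) = - 7 \left(\left(-6\right) \left(-5\right)\right) = \left(-7\right) 30 = -210$)
$- 118 \left(\left(x{\left(4 \right)} - 14\right) \left(15 + Y\right) - 134\right) = - 118 \left(\left(2 \cdot 4 - 14\right) \left(15 - 210\right) - 134\right) = - 118 \left(\left(8 - 14\right) \left(-195\right) - 134\right) = - 118 \left(\left(-6\right) \left(-195\right) - 134\right) = - 118 \left(1170 - 134\right) = \left(-118\right) 1036 = -122248$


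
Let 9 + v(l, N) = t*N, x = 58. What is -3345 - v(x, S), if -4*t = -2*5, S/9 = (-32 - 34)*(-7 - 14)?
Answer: -34521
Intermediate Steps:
S = 12474 (S = 9*((-32 - 34)*(-7 - 14)) = 9*(-66*(-21)) = 9*1386 = 12474)
t = 5/2 (t = -(-1)*5/2 = -¼*(-10) = 5/2 ≈ 2.5000)
v(l, N) = -9 + 5*N/2
-3345 - v(x, S) = -3345 - (-9 + (5/2)*12474) = -3345 - (-9 + 31185) = -3345 - 1*31176 = -3345 - 31176 = -34521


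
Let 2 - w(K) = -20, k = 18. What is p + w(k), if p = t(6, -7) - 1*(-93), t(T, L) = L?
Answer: 108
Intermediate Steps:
w(K) = 22 (w(K) = 2 - 1*(-20) = 2 + 20 = 22)
p = 86 (p = -7 - 1*(-93) = -7 + 93 = 86)
p + w(k) = 86 + 22 = 108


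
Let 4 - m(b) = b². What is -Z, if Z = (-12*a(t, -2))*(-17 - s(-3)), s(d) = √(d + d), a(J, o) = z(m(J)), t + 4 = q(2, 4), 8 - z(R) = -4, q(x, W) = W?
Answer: -2448 - 144*I*√6 ≈ -2448.0 - 352.73*I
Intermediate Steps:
m(b) = 4 - b²
z(R) = 12 (z(R) = 8 - 1*(-4) = 8 + 4 = 12)
t = 0 (t = -4 + 4 = 0)
a(J, o) = 12
s(d) = √2*√d (s(d) = √(2*d) = √2*√d)
Z = 2448 + 144*I*√6 (Z = (-12*12)*(-17 - √2*√(-3)) = -144*(-17 - √2*I*√3) = -144*(-17 - I*√6) = 2448 + 144*I*√6 ≈ 2448.0 + 352.73*I)
-Z = -(2448 + 144*I*√6) = -2448 - 144*I*√6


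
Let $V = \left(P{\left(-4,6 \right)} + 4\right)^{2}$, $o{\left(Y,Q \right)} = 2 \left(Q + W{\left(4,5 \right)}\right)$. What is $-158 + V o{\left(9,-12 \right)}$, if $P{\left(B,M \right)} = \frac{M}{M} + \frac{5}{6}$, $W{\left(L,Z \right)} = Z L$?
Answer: $\frac{3478}{9} \approx 386.44$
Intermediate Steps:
$W{\left(L,Z \right)} = L Z$
$P{\left(B,M \right)} = \frac{11}{6}$ ($P{\left(B,M \right)} = 1 + 5 \cdot \frac{1}{6} = 1 + \frac{5}{6} = \frac{11}{6}$)
$o{\left(Y,Q \right)} = 40 + 2 Q$ ($o{\left(Y,Q \right)} = 2 \left(Q + 4 \cdot 5\right) = 2 \left(Q + 20\right) = 2 \left(20 + Q\right) = 40 + 2 Q$)
$V = \frac{1225}{36}$ ($V = \left(\frac{11}{6} + 4\right)^{2} = \left(\frac{35}{6}\right)^{2} = \frac{1225}{36} \approx 34.028$)
$-158 + V o{\left(9,-12 \right)} = -158 + \frac{1225 \left(40 + 2 \left(-12\right)\right)}{36} = -158 + \frac{1225 \left(40 - 24\right)}{36} = -158 + \frac{1225}{36} \cdot 16 = -158 + \frac{4900}{9} = \frac{3478}{9}$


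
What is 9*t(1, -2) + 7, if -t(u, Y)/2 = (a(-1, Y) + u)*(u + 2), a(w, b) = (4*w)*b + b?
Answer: -371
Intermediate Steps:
a(w, b) = b + 4*b*w (a(w, b) = 4*b*w + b = b + 4*b*w)
t(u, Y) = -2*(2 + u)*(u - 3*Y) (t(u, Y) = -2*(Y*(1 + 4*(-1)) + u)*(u + 2) = -2*(Y*(1 - 4) + u)*(2 + u) = -2*(Y*(-3) + u)*(2 + u) = -2*(-3*Y + u)*(2 + u) = -2*(u - 3*Y)*(2 + u) = -2*(2 + u)*(u - 3*Y))
9*t(1, -2) + 7 = 9*(-4*1 - 2*1² + 12*(-2) + 6*(-2)*1) + 7 = 9*(-4 - 2*1 - 24 - 12) + 7 = 9*(-4 - 2 - 24 - 12) + 7 = 9*(-42) + 7 = -378 + 7 = -371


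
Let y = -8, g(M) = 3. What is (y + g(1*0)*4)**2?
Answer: 16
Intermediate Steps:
(y + g(1*0)*4)**2 = (-8 + 3*4)**2 = (-8 + 12)**2 = 4**2 = 16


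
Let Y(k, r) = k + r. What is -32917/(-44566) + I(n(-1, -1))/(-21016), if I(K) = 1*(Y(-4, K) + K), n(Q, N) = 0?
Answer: 43247621/58537441 ≈ 0.73880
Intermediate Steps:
I(K) = -4 + 2*K (I(K) = 1*((-4 + K) + K) = 1*(-4 + 2*K) = -4 + 2*K)
-32917/(-44566) + I(n(-1, -1))/(-21016) = -32917/(-44566) + (-4 + 2*0)/(-21016) = -32917*(-1/44566) + (-4 + 0)*(-1/21016) = 32917/44566 - 4*(-1/21016) = 32917/44566 + 1/5254 = 43247621/58537441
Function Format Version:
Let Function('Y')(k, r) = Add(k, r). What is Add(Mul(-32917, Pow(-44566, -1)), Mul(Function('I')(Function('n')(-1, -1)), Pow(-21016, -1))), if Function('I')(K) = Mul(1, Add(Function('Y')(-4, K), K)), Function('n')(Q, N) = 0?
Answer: Rational(43247621, 58537441) ≈ 0.73880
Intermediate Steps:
Function('I')(K) = Add(-4, Mul(2, K)) (Function('I')(K) = Mul(1, Add(Add(-4, K), K)) = Mul(1, Add(-4, Mul(2, K))) = Add(-4, Mul(2, K)))
Add(Mul(-32917, Pow(-44566, -1)), Mul(Function('I')(Function('n')(-1, -1)), Pow(-21016, -1))) = Add(Mul(-32917, Pow(-44566, -1)), Mul(Add(-4, Mul(2, 0)), Pow(-21016, -1))) = Add(Mul(-32917, Rational(-1, 44566)), Mul(Add(-4, 0), Rational(-1, 21016))) = Add(Rational(32917, 44566), Mul(-4, Rational(-1, 21016))) = Add(Rational(32917, 44566), Rational(1, 5254)) = Rational(43247621, 58537441)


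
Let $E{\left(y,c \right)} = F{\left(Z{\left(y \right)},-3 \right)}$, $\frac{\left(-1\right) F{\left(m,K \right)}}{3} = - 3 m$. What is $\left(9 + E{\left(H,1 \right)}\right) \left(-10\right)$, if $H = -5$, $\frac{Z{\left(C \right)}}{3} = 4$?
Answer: $-1170$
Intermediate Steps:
$Z{\left(C \right)} = 12$ ($Z{\left(C \right)} = 3 \cdot 4 = 12$)
$F{\left(m,K \right)} = 9 m$ ($F{\left(m,K \right)} = - 3 \left(- 3 m\right) = 9 m$)
$E{\left(y,c \right)} = 108$ ($E{\left(y,c \right)} = 9 \cdot 12 = 108$)
$\left(9 + E{\left(H,1 \right)}\right) \left(-10\right) = \left(9 + 108\right) \left(-10\right) = 117 \left(-10\right) = -1170$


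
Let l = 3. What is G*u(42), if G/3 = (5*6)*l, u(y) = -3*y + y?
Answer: -22680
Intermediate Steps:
u(y) = -2*y
G = 270 (G = 3*((5*6)*3) = 3*(30*3) = 3*90 = 270)
G*u(42) = 270*(-2*42) = 270*(-84) = -22680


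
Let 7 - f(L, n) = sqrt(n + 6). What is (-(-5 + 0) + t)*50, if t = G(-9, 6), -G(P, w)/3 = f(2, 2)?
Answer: -800 + 300*sqrt(2) ≈ -375.74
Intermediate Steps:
f(L, n) = 7 - sqrt(6 + n) (f(L, n) = 7 - sqrt(n + 6) = 7 - sqrt(6 + n))
G(P, w) = -21 + 6*sqrt(2) (G(P, w) = -3*(7 - sqrt(6 + 2)) = -3*(7 - sqrt(8)) = -3*(7 - 2*sqrt(2)) = -21 + 6*sqrt(2))
t = -21 + 6*sqrt(2) ≈ -12.515
(-(-5 + 0) + t)*50 = (-(-5 + 0) + (-21 + 6*sqrt(2)))*50 = (-1*(-5) + (-21 + 6*sqrt(2)))*50 = (5 + (-21 + 6*sqrt(2)))*50 = (-16 + 6*sqrt(2))*50 = -800 + 300*sqrt(2)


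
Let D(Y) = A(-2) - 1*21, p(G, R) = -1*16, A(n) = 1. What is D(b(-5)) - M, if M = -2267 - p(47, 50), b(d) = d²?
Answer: 2231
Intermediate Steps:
p(G, R) = -16
M = -2251 (M = -2267 - 1*(-16) = -2267 + 16 = -2251)
D(Y) = -20 (D(Y) = 1 - 1*21 = 1 - 21 = -20)
D(b(-5)) - M = -20 - 1*(-2251) = -20 + 2251 = 2231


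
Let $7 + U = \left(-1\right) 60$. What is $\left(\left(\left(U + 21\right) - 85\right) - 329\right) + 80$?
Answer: $-380$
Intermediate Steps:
$U = -67$ ($U = -7 - 60 = -67$)
$\left(\left(\left(U + 21\right) - 85\right) - 329\right) + 80 = \left(\left(\left(-67 + 21\right) - 85\right) - 329\right) + 80 = \left(\left(-46 - 85\right) - 329\right) + 80 = \left(-131 - 329\right) + 80 = -460 + 80 = -380$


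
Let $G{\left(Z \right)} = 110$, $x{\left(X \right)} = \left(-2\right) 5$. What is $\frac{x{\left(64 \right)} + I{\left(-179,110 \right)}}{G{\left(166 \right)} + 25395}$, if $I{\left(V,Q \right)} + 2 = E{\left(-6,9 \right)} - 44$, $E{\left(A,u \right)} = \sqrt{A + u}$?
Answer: $- \frac{56}{25505} + \frac{\sqrt{3}}{25505} \approx -0.0021277$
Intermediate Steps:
$x{\left(X \right)} = -10$
$I{\left(V,Q \right)} = -46 + \sqrt{3}$ ($I{\left(V,Q \right)} = -2 + \left(\sqrt{-6 + 9} - 44\right) = -2 - \left(44 - \sqrt{3}\right) = -46 + \sqrt{3}$)
$\frac{x{\left(64 \right)} + I{\left(-179,110 \right)}}{G{\left(166 \right)} + 25395} = \frac{-10 - \left(46 - \sqrt{3}\right)}{110 + 25395} = \frac{-56 + \sqrt{3}}{25505} = \left(-56 + \sqrt{3}\right) \frac{1}{25505} = - \frac{56}{25505} + \frac{\sqrt{3}}{25505}$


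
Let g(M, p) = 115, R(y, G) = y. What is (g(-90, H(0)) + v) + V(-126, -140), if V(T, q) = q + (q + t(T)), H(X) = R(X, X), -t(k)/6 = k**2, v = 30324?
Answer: -65097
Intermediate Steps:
t(k) = -6*k**2
H(X) = X
V(T, q) = -6*T**2 + 2*q (V(T, q) = q + (q - 6*T**2) = -6*T**2 + 2*q)
(g(-90, H(0)) + v) + V(-126, -140) = (115 + 30324) + (-6*(-126)**2 + 2*(-140)) = 30439 + (-6*15876 - 280) = 30439 + (-95256 - 280) = 30439 - 95536 = -65097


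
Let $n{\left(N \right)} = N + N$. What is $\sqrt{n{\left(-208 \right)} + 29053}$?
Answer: $\sqrt{28637} \approx 169.22$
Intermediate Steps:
$n{\left(N \right)} = 2 N$
$\sqrt{n{\left(-208 \right)} + 29053} = \sqrt{2 \left(-208\right) + 29053} = \sqrt{-416 + 29053} = \sqrt{28637}$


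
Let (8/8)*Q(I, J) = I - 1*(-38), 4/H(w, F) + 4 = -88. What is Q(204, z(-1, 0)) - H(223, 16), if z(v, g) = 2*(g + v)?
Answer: 5567/23 ≈ 242.04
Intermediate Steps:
H(w, F) = -1/23 (H(w, F) = 4/(-4 - 88) = 4/(-92) = 4*(-1/92) = -1/23)
z(v, g) = 2*g + 2*v
Q(I, J) = 38 + I (Q(I, J) = I - 1*(-38) = I + 38 = 38 + I)
Q(204, z(-1, 0)) - H(223, 16) = (38 + 204) - 1*(-1/23) = 242 + 1/23 = 5567/23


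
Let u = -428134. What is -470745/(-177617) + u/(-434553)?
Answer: 3644253619/1002389613 ≈ 3.6356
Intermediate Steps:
-470745/(-177617) + u/(-434553) = -470745/(-177617) - 428134/(-434553) = -470745*(-1/177617) - 428134*(-1/434553) = 42795/16147 + 61162/62079 = 3644253619/1002389613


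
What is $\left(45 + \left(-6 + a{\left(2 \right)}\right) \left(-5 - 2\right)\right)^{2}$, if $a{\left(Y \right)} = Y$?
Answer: $5329$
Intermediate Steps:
$\left(45 + \left(-6 + a{\left(2 \right)}\right) \left(-5 - 2\right)\right)^{2} = \left(45 + \left(-6 + 2\right) \left(-5 - 2\right)\right)^{2} = \left(45 - 4 \left(-5 - 2\right)\right)^{2} = \left(45 - -28\right)^{2} = \left(45 + 28\right)^{2} = 73^{2} = 5329$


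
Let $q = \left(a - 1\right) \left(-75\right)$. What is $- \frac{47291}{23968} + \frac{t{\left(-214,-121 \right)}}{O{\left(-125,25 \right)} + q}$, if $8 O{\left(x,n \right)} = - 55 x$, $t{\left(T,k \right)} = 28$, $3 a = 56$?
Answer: $- \frac{181527807}{89280800} \approx -2.0332$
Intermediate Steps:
$a = \frac{56}{3}$ ($a = \frac{1}{3} \cdot 56 = \frac{56}{3} \approx 18.667$)
$O{\left(x,n \right)} = - \frac{55 x}{8}$ ($O{\left(x,n \right)} = \frac{\left(-55\right) x}{8} = - \frac{55 x}{8}$)
$q = -1325$ ($q = \left(\frac{56}{3} - 1\right) \left(-75\right) = \frac{53}{3} \left(-75\right) = -1325$)
$- \frac{47291}{23968} + \frac{t{\left(-214,-121 \right)}}{O{\left(-125,25 \right)} + q} = - \frac{47291}{23968} + \frac{28}{\left(- \frac{55}{8}\right) \left(-125\right) - 1325} = \left(-47291\right) \frac{1}{23968} + \frac{28}{\frac{6875}{8} - 1325} = - \frac{47291}{23968} + \frac{28}{- \frac{3725}{8}} = - \frac{47291}{23968} + 28 \left(- \frac{8}{3725}\right) = - \frac{47291}{23968} - \frac{224}{3725} = - \frac{181527807}{89280800}$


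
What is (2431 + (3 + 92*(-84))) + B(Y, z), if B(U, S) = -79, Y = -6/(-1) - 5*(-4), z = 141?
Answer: -5373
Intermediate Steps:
Y = 26 (Y = -6*(-1) + 20 = 6 + 20 = 26)
(2431 + (3 + 92*(-84))) + B(Y, z) = (2431 + (3 + 92*(-84))) - 79 = (2431 + (3 - 7728)) - 79 = (2431 - 7725) - 79 = -5294 - 79 = -5373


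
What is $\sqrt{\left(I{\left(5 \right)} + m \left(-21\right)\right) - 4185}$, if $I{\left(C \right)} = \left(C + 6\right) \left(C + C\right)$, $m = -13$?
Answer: $i \sqrt{3802} \approx 61.66 i$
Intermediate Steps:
$I{\left(C \right)} = 2 C \left(6 + C\right)$ ($I{\left(C \right)} = \left(6 + C\right) 2 C = 2 C \left(6 + C\right)$)
$\sqrt{\left(I{\left(5 \right)} + m \left(-21\right)\right) - 4185} = \sqrt{\left(2 \cdot 5 \left(6 + 5\right) - -273\right) - 4185} = \sqrt{\left(2 \cdot 5 \cdot 11 + 273\right) - 4185} = \sqrt{\left(110 + 273\right) - 4185} = \sqrt{383 - 4185} = \sqrt{-3802} = i \sqrt{3802}$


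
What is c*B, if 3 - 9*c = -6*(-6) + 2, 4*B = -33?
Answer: 385/12 ≈ 32.083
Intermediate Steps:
B = -33/4 (B = (¼)*(-33) = -33/4 ≈ -8.2500)
c = -35/9 (c = ⅓ - (-6*(-6) + 2)/9 = ⅓ - (36 + 2)/9 = ⅓ - ⅑*38 = ⅓ - 38/9 = -35/9 ≈ -3.8889)
c*B = -35/9*(-33/4) = 385/12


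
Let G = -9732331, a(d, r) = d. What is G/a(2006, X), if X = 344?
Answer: -9732331/2006 ≈ -4851.6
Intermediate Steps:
G/a(2006, X) = -9732331/2006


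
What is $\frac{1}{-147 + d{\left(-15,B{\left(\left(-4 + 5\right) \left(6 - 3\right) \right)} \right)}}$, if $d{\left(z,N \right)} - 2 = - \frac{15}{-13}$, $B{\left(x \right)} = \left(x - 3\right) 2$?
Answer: $- \frac{13}{1870} \approx -0.0069519$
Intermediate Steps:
$B{\left(x \right)} = -6 + 2 x$ ($B{\left(x \right)} = \left(-3 + x\right) 2 = -6 + 2 x$)
$d{\left(z,N \right)} = \frac{41}{13}$ ($d{\left(z,N \right)} = 2 - \frac{15}{-13} = 2 - - \frac{15}{13} = 2 + \frac{15}{13} = \frac{41}{13}$)
$\frac{1}{-147 + d{\left(-15,B{\left(\left(-4 + 5\right) \left(6 - 3\right) \right)} \right)}} = \frac{1}{-147 + \frac{41}{13}} = \frac{1}{- \frac{1870}{13}} = - \frac{13}{1870}$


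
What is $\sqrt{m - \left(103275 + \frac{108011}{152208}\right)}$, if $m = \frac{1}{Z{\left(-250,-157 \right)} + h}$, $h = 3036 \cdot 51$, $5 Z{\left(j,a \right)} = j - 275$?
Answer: $\frac{i \sqrt{44200054989724906050779}}{654202668} \approx 321.37 i$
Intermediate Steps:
$Z{\left(j,a \right)} = -55 + \frac{j}{5}$ ($Z{\left(j,a \right)} = \frac{j - 275}{5} = \frac{-275 + j}{5} = -55 + \frac{j}{5}$)
$h = 154836$
$m = \frac{1}{154731}$ ($m = \frac{1}{\left(-55 + \frac{1}{5} \left(-250\right)\right) + 154836} = \frac{1}{\left(-55 - 50\right) + 154836} = \frac{1}{-105 + 154836} = \frac{1}{154731} \approx 6.4628 \cdot 10^{-6}$)
$\sqrt{m - \left(103275 + \frac{108011}{152208}\right)} = \sqrt{\frac{1}{154731} - \left(103275 + \frac{108011}{152208}\right)} = \sqrt{\frac{1}{154731} - \frac{15719389211}{152208}} = \sqrt{- \frac{810758937285011}{7850432016}} = \frac{i \sqrt{44200054989724906050779}}{654202668}$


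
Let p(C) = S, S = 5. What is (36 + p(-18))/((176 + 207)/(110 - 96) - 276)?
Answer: -574/3481 ≈ -0.16490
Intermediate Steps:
p(C) = 5
(36 + p(-18))/((176 + 207)/(110 - 96) - 276) = (36 + 5)/((176 + 207)/(110 - 96) - 276) = 41/(383/14 - 276) = 41/(-3481/14) = 41*(-14/3481) = -574/3481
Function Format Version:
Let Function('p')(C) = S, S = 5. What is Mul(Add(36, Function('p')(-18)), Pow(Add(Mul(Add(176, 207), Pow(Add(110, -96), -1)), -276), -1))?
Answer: Rational(-574, 3481) ≈ -0.16490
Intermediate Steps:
Function('p')(C) = 5
Mul(Add(36, Function('p')(-18)), Pow(Add(Mul(Add(176, 207), Pow(Add(110, -96), -1)), -276), -1)) = Mul(Add(36, 5), Pow(Add(Mul(Add(176, 207), Pow(Add(110, -96), -1)), -276), -1)) = Mul(41, Pow(Add(Mul(383, Pow(14, -1)), -276), -1)) = Mul(41, Pow(Add(Mul(383, Rational(1, 14)), -276), -1)) = Mul(41, Pow(Add(Rational(383, 14), -276), -1)) = Mul(41, Pow(Rational(-3481, 14), -1)) = Mul(41, Rational(-14, 3481)) = Rational(-574, 3481)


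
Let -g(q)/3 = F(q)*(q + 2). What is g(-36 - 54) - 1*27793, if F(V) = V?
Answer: -51553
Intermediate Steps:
g(q) = -3*q*(2 + q) (g(q) = -3*q*(q + 2) = -3*q*(2 + q))
g(-36 - 54) - 1*27793 = -3*(-36 - 54)*(2 + (-36 - 54)) - 1*27793 = -3*(-90)*(2 - 90) - 27793 = -3*(-90)*(-88) - 27793 = -23760 - 27793 = -51553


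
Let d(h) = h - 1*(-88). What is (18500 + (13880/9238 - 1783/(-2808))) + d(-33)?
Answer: 240688893557/12970152 ≈ 18557.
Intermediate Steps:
d(h) = 88 + h (d(h) = h + 88 = 88 + h)
(18500 + (13880/9238 - 1783/(-2808))) + d(-33) = (18500 + (13880/9238 - 1783/(-2808))) + (88 - 33) = (18500 + (13880*(1/9238) - 1783*(-1/2808))) + 55 = (18500 + (6940/4619 + 1783/2808)) + 55 = (18500 + 27723197/12970152) + 55 = 239975535197/12970152 + 55 = 240688893557/12970152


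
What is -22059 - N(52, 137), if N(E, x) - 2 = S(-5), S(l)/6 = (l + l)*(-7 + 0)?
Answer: -22481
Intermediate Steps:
S(l) = -84*l (S(l) = 6*((l + l)*(-7 + 0)) = 6*((2*l)*(-7)) = 6*(-14*l) = -84*l)
N(E, x) = 422 (N(E, x) = 2 - 84*(-5) = 2 + 420 = 422)
-22059 - N(52, 137) = -22059 - 1*422 = -22059 - 422 = -22481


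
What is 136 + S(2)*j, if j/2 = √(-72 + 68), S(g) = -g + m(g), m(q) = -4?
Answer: 136 - 24*I ≈ 136.0 - 24.0*I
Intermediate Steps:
S(g) = -4 - g (S(g) = -g - 4 = -4 - g)
j = 4*I (j = 2*√(-72 + 68) = 2*√(-4) = 2*(2*I) = 4*I ≈ 4.0*I)
136 + S(2)*j = 136 + (-4 - 1*2)*(4*I) = 136 + (-4 - 2)*(4*I) = 136 - 24*I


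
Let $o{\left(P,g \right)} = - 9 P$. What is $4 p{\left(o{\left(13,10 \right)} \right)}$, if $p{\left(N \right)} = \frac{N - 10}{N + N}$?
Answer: $\frac{254}{117} \approx 2.1709$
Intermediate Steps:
$p{\left(N \right)} = \frac{-10 + N}{2 N}$
$4 p{\left(o{\left(13,10 \right)} \right)} = 4 \frac{-10 - 117}{2 \left(\left(-9\right) 13\right)} = 4 \frac{-10 - 117}{2 \left(-117\right)} = 4 \cdot \frac{1}{2} \left(- \frac{1}{117}\right) \left(-127\right) = 4 \cdot \frac{127}{234} = \frac{254}{117}$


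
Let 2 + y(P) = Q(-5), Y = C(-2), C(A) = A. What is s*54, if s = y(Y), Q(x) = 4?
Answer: 108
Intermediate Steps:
Y = -2
y(P) = 2 (y(P) = -2 + 4 = 2)
s = 2
s*54 = 2*54 = 108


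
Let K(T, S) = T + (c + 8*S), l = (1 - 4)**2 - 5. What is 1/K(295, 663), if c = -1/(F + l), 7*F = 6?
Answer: 34/190359 ≈ 0.00017861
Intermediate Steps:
F = 6/7 (F = (1/7)*6 = 6/7 ≈ 0.85714)
l = 4 (l = (-3)**2 - 5 = 9 - 5 = 4)
c = -7/34 (c = -1/(6/7 + 4) = -1/34/7 = -1*7/34 = -7/34 ≈ -0.20588)
K(T, S) = -7/34 + T + 8*S (K(T, S) = T + (-7/34 + 8*S) = -7/34 + T + 8*S)
1/K(295, 663) = 1/(-7/34 + 295 + 8*663) = 1/(-7/34 + 295 + 5304) = 1/(190359/34) = 34/190359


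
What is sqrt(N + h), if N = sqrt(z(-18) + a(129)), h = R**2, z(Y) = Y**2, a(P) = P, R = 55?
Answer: sqrt(3025 + sqrt(453)) ≈ 55.193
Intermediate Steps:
h = 3025 (h = 55**2 = 3025)
N = sqrt(453) (N = sqrt((-18)**2 + 129) = sqrt(324 + 129) = sqrt(453) ≈ 21.284)
sqrt(N + h) = sqrt(sqrt(453) + 3025) = sqrt(3025 + sqrt(453))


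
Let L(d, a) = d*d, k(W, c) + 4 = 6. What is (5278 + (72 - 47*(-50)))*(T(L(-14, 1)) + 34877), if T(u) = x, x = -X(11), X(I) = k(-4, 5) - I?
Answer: 268622200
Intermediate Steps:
k(W, c) = 2 (k(W, c) = -4 + 6 = 2)
X(I) = 2 - I
x = 9 (x = -(2 - 1*11) = -(2 - 11) = -1*(-9) = 9)
L(d, a) = d²
T(u) = 9
(5278 + (72 - 47*(-50)))*(T(L(-14, 1)) + 34877) = (5278 + (72 - 47*(-50)))*(9 + 34877) = (5278 + (72 + 2350))*34886 = (5278 + 2422)*34886 = 7700*34886 = 268622200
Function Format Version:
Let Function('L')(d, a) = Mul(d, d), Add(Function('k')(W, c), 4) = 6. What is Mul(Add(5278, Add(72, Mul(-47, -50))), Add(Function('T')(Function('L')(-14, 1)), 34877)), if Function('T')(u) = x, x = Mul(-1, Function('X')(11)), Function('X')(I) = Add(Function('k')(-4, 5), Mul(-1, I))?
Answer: 268622200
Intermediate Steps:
Function('k')(W, c) = 2 (Function('k')(W, c) = Add(-4, 6) = 2)
Function('X')(I) = Add(2, Mul(-1, I))
x = 9 (x = Mul(-1, Add(2, Mul(-1, 11))) = Mul(-1, Add(2, -11)) = Mul(-1, -9) = 9)
Function('L')(d, a) = Pow(d, 2)
Function('T')(u) = 9
Mul(Add(5278, Add(72, Mul(-47, -50))), Add(Function('T')(Function('L')(-14, 1)), 34877)) = Mul(Add(5278, Add(72, Mul(-47, -50))), Add(9, 34877)) = Mul(Add(5278, Add(72, 2350)), 34886) = Mul(Add(5278, 2422), 34886) = Mul(7700, 34886) = 268622200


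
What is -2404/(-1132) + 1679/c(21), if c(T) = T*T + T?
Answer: 752819/130746 ≈ 5.7579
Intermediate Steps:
c(T) = T + T**2 (c(T) = T**2 + T = T + T**2)
-2404/(-1132) + 1679/c(21) = -2404/(-1132) + 1679/((21*(1 + 21))) = -2404*(-1/1132) + 1679/((21*22)) = 601/283 + 1679/462 = 752819/130746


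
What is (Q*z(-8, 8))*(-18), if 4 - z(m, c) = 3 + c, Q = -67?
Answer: -8442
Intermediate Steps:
z(m, c) = 1 - c (z(m, c) = 4 - (3 + c) = 4 + (-3 - c) = 1 - c)
(Q*z(-8, 8))*(-18) = -67*(1 - 1*8)*(-18) = -67*(1 - 8)*(-18) = -67*(-7)*(-18) = 469*(-18) = -8442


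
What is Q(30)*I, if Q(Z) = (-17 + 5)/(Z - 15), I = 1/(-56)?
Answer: 1/70 ≈ 0.014286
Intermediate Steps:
I = -1/56 ≈ -0.017857
Q(Z) = -12/(-15 + Z)
Q(30)*I = -12/(-15 + 30)*(-1/56) = -12/15*(-1/56) = -12*1/15*(-1/56) = -4/5*(-1/56) = 1/70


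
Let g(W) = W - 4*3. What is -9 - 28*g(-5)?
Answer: 467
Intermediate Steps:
g(W) = -12 + W (g(W) = W - 12 = -12 + W)
-9 - 28*g(-5) = -9 - 28*(-12 - 5) = -9 - 28*(-17) = -9 + 476 = 467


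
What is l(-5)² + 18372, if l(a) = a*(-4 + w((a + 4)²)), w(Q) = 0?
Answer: 18772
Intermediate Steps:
l(a) = -4*a (l(a) = a*(-4 + 0) = a*(-4) = -4*a)
l(-5)² + 18372 = (-4*(-5))² + 18372 = 20² + 18372 = 400 + 18372 = 18772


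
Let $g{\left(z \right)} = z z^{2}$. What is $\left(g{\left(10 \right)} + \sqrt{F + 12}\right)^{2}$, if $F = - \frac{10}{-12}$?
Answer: $\frac{\left(6000 + \sqrt{462}\right)^{2}}{36} \approx 1.0072 \cdot 10^{6}$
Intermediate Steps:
$g{\left(z \right)} = z^{3}$
$F = \frac{5}{6}$ ($F = \left(-10\right) \left(- \frac{1}{12}\right) = \frac{5}{6} \approx 0.83333$)
$\left(g{\left(10 \right)} + \sqrt{F + 12}\right)^{2} = \left(10^{3} + \sqrt{\frac{5}{6} + 12}\right)^{2} = \left(1000 + \sqrt{\frac{77}{6}}\right)^{2} = \left(1000 + \frac{\sqrt{462}}{6}\right)^{2}$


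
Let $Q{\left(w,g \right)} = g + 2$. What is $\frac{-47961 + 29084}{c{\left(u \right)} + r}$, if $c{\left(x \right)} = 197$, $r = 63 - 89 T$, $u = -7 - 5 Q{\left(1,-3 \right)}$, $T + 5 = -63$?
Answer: $- \frac{18877}{6312} \approx -2.9907$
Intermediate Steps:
$T = -68$ ($T = -5 - 63 = -68$)
$Q{\left(w,g \right)} = 2 + g$
$u = -2$ ($u = -7 - 5 \left(2 - 3\right) = -7 - -5 = -7 + 5 = -2$)
$r = 6115$ ($r = 63 - -6052 = 63 + 6052 = 6115$)
$\frac{-47961 + 29084}{c{\left(u \right)} + r} = \frac{-47961 + 29084}{197 + 6115} = - \frac{18877}{6312}$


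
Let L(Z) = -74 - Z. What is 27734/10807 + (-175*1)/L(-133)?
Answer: -254919/637613 ≈ -0.39980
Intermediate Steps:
27734/10807 + (-175*1)/L(-133) = 27734/10807 + (-175*1)/(-74 - 1*(-133)) = 27734*(1/10807) - 175/(-74 + 133) = 27734/10807 - 175/59 = -254919/637613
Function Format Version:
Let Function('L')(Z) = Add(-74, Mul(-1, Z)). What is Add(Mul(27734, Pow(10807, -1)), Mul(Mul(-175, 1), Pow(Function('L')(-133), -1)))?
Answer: Rational(-254919, 637613) ≈ -0.39980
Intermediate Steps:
Add(Mul(27734, Pow(10807, -1)), Mul(Mul(-175, 1), Pow(Function('L')(-133), -1))) = Add(Mul(27734, Pow(10807, -1)), Mul(Mul(-175, 1), Pow(Add(-74, Mul(-1, -133)), -1))) = Add(Mul(27734, Rational(1, 10807)), Mul(-175, Pow(Add(-74, 133), -1))) = Add(Rational(27734, 10807), Mul(-175, Pow(59, -1))) = Add(Rational(27734, 10807), Mul(-175, Rational(1, 59))) = Add(Rational(27734, 10807), Rational(-175, 59)) = Rational(-254919, 637613)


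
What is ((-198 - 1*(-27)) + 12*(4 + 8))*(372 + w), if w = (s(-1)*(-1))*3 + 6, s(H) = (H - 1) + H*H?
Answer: -10287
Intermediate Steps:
s(H) = -1 + H + H**2 (s(H) = (-1 + H) + H**2 = -1 + H + H**2)
w = 9 (w = ((-1 - 1 + (-1)**2)*(-1))*3 + 6 = ((-1 - 1 + 1)*(-1))*3 + 6 = -1*(-1)*3 + 6 = 1*3 + 6 = 3 + 6 = 9)
((-198 - 1*(-27)) + 12*(4 + 8))*(372 + w) = ((-198 - 1*(-27)) + 12*(4 + 8))*(372 + 9) = ((-198 + 27) + 12*12)*381 = (-171 + 144)*381 = -27*381 = -10287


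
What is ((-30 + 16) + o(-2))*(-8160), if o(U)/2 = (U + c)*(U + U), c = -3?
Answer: -212160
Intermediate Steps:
o(U) = 4*U*(-3 + U) (o(U) = 2*((U - 3)*(U + U)) = 2*((-3 + U)*(2*U)) = 2*(2*U*(-3 + U)) = 4*U*(-3 + U))
((-30 + 16) + o(-2))*(-8160) = ((-30 + 16) + 4*(-2)*(-3 - 2))*(-8160) = (-14 + 4*(-2)*(-5))*(-8160) = (-14 + 40)*(-8160) = 26*(-8160) = -212160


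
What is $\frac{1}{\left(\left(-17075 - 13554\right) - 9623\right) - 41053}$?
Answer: $- \frac{1}{81305} \approx -1.2299 \cdot 10^{-5}$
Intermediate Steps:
$\frac{1}{\left(\left(-17075 - 13554\right) - 9623\right) - 41053} = \frac{1}{\left(-30629 - 9623\right) - 41053} = \frac{1}{-40252 - 41053} = \frac{1}{-81305} = - \frac{1}{81305}$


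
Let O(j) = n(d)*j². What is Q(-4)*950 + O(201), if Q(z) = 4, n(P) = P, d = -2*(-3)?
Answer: 246206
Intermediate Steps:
d = 6
O(j) = 6*j²
Q(-4)*950 + O(201) = 4*950 + 6*201² = 3800 + 6*40401 = 3800 + 242406 = 246206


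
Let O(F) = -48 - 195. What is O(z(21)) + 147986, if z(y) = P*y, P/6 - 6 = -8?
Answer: 147743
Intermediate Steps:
P = -12 (P = 36 + 6*(-8) = 36 - 48 = -12)
z(y) = -12*y
O(F) = -243
O(z(21)) + 147986 = -243 + 147986 = 147743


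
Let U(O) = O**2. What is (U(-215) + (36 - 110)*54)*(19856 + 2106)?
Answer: 927433298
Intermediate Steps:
(U(-215) + (36 - 110)*54)*(19856 + 2106) = ((-215)**2 + (36 - 110)*54)*(19856 + 2106) = (46225 - 74*54)*21962 = (46225 - 3996)*21962 = 42229*21962 = 927433298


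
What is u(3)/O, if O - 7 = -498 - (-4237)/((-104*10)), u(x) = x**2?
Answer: -9360/514877 ≈ -0.018179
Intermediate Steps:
O = -514877/1040 (O = 7 + (-498 - (-4237)/((-104*10))) = 7 + (-498 - (-4237)/(-1040)) = 7 + (-498 - (-4237)*(-1)/1040) = 7 + (-498 - 1*4237/1040) = 7 + (-498 - 4237/1040) = 7 - 522157/1040 = -514877/1040 ≈ -495.07)
u(3)/O = 3**2/(-514877/1040) = 9*(-1040/514877) = -9360/514877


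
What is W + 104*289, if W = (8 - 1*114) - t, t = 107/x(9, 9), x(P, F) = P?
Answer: 269443/9 ≈ 29938.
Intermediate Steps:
t = 107/9 ≈ 11.889
W = -1061/9 (W = (8 - 1*114) - 1*107/9 = (8 - 114) - 107/9 = -106 - 107/9 = -1061/9 ≈ -117.89)
W + 104*289 = -1061/9 + 104*289 = -1061/9 + 30056 = 269443/9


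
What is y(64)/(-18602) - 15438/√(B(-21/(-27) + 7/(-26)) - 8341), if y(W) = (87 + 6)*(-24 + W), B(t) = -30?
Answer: -1860/9301 + 15438*I*√8371/8371 ≈ -0.19998 + 168.73*I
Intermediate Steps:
y(W) = -2232 + 93*W (y(W) = 93*(-24 + W) = -2232 + 93*W)
y(64)/(-18602) - 15438/√(B(-21/(-27) + 7/(-26)) - 8341) = (-2232 + 93*64)/(-18602) - 15438/√(-30 - 8341) = (-2232 + 5952)*(-1/18602) - 15438*(-I*√8371/8371) = 3720*(-1/18602) - 15438*(-I*√8371/8371) = -1860/9301 - (-15438)*I*√8371/8371 = -1860/9301 + 15438*I*√8371/8371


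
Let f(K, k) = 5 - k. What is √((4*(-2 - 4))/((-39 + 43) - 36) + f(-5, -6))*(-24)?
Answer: -12*√47 ≈ -82.268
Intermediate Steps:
√((4*(-2 - 4))/((-39 + 43) - 36) + f(-5, -6))*(-24) = √((4*(-2 - 4))/((-39 + 43) - 36) + (5 - 1*(-6)))*(-24) = √((4*(-6))/(4 - 36) + (5 + 6))*(-24) = √(-24/(-32) + 11)*(-24) = √(-24*(-1/32) + 11)*(-24) = √(¾ + 11)*(-24) = √(47/4)*(-24) = (√47/2)*(-24) = -12*√47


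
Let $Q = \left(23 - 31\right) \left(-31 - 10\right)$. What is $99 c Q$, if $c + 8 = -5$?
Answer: $-422136$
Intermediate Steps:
$c = -13$ ($c = -8 - 5 = -13$)
$Q = 328$ ($Q = \left(-8\right) \left(-41\right) = 328$)
$99 c Q = 99 \left(-13\right) 328 = \left(-1287\right) 328 = -422136$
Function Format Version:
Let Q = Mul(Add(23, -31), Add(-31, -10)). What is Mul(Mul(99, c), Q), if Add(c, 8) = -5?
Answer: -422136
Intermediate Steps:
c = -13 (c = Add(-8, -5) = -13)
Q = 328 (Q = Mul(-8, -41) = 328)
Mul(Mul(99, c), Q) = Mul(Mul(99, -13), 328) = Mul(-1287, 328) = -422136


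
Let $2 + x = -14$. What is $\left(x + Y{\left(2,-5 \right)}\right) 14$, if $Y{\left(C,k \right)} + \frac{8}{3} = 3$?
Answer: $- \frac{658}{3} \approx -219.33$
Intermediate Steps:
$x = -16$ ($x = -2 - 14 = -16$)
$Y{\left(C,k \right)} = \frac{1}{3}$ ($Y{\left(C,k \right)} = - \frac{8}{3} + 3 = \frac{1}{3}$)
$\left(x + Y{\left(2,-5 \right)}\right) 14 = \left(-16 + \frac{1}{3}\right) 14 = \left(- \frac{47}{3}\right) 14 = - \frac{658}{3}$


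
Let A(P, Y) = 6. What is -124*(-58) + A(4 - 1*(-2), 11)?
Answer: 7198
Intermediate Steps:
-124*(-58) + A(4 - 1*(-2), 11) = -124*(-58) + 6 = 7192 + 6 = 7198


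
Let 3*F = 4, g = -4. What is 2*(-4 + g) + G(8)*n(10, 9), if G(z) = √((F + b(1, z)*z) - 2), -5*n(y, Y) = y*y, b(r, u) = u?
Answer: -16 - 20*√570/3 ≈ -175.16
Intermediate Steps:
n(y, Y) = -y²/5 (n(y, Y) = -y*y/5 = -y²/5)
F = 4/3 (F = (⅓)*4 = 4/3 ≈ 1.3333)
G(z) = √(-⅔ + z²) (G(z) = √((4/3 + z*z) - 2) = √((4/3 + z²) - 2) = √(-⅔ + z²))
2*(-4 + g) + G(8)*n(10, 9) = 2*(-4 - 4) + (√(-6 + 9*8²)/3)*(-⅕*10²) = 2*(-8) + (√(-6 + 9*64)/3)*(-⅕*100) = -16 + (√(-6 + 576)/3)*(-20) = -16 + (√570/3)*(-20) = -16 - 20*√570/3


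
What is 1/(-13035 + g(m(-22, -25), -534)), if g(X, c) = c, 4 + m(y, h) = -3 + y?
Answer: -1/13569 ≈ -7.3697e-5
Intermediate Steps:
m(y, h) = -7 + y (m(y, h) = -4 + (-3 + y) = -7 + y)
1/(-13035 + g(m(-22, -25), -534)) = 1/(-13035 - 534) = 1/(-13569) = -1/13569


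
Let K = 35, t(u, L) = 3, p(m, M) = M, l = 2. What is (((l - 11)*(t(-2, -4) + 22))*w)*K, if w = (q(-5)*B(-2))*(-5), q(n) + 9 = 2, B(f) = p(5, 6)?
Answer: -1653750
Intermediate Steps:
B(f) = 6
q(n) = -7 (q(n) = -9 + 2 = -7)
w = 210 (w = -7*6*(-5) = -42*(-5) = 210)
(((l - 11)*(t(-2, -4) + 22))*w)*K = (((2 - 11)*(3 + 22))*210)*35 = (-9*25*210)*35 = -225*210*35 = -47250*35 = -1653750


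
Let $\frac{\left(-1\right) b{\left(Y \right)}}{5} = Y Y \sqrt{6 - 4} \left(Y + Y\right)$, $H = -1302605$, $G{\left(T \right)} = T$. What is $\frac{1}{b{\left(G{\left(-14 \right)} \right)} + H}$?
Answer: $- \frac{260521}{339054775765} - \frac{5488 \sqrt{2}}{339054775765} \approx -7.9126 \cdot 10^{-7}$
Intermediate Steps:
$b{\left(Y \right)} = - 10 \sqrt{2} Y^{3}$ ($b{\left(Y \right)} = - 5 Y Y \sqrt{6 - 4} \left(Y + Y\right) = - 5 Y^{2} \sqrt{2} \cdot 2 Y = - 5 \sqrt{2} Y^{2} \cdot 2 Y = - 5 \cdot 2 \sqrt{2} Y^{3} = - 10 \sqrt{2} Y^{3}$)
$\frac{1}{b{\left(G{\left(-14 \right)} \right)} + H} = \frac{1}{- 10 \sqrt{2} \left(-14\right)^{3} - 1302605} = \frac{1}{\left(-10\right) \sqrt{2} \left(-2744\right) - 1302605} = \frac{1}{27440 \sqrt{2} - 1302605} = \frac{1}{-1302605 + 27440 \sqrt{2}}$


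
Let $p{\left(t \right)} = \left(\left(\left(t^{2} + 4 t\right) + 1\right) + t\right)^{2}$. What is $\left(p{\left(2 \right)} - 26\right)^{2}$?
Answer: $39601$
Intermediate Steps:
$p{\left(t \right)} = \left(1 + t^{2} + 5 t\right)^{2}$ ($p{\left(t \right)} = \left(\left(1 + t^{2} + 4 t\right) + t\right)^{2} = \left(1 + t^{2} + 5 t\right)^{2}$)
$\left(p{\left(2 \right)} - 26\right)^{2} = \left(\left(1 + 2^{2} + 5 \cdot 2\right)^{2} - 26\right)^{2} = \left(\left(1 + 4 + 10\right)^{2} - 26\right)^{2} = \left(15^{2} - 26\right)^{2} = \left(225 - 26\right)^{2} = 199^{2} = 39601$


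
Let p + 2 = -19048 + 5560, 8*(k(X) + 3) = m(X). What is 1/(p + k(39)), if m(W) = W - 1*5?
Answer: -4/53955 ≈ -7.4136e-5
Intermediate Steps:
m(W) = -5 + W (m(W) = W - 5 = -5 + W)
k(X) = -29/8 + X/8 (k(X) = -3 + (-5 + X)/8 = -3 + (-5/8 + X/8) = -29/8 + X/8)
p = -13490 (p = -2 + (-19048 + 5560) = -2 - 13488 = -13490)
1/(p + k(39)) = 1/(-13490 + (-29/8 + (1/8)*39)) = 1/(-13490 + (-29/8 + 39/8)) = 1/(-13490 + 5/4) = 1/(-53955/4) = -4/53955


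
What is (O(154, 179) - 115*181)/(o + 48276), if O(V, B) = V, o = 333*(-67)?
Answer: -6887/8655 ≈ -0.79572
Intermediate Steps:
o = -22311
(O(154, 179) - 115*181)/(o + 48276) = (154 - 115*181)/(-22311 + 48276) = (154 - 20815)/25965 = -20661*1/25965 = -6887/8655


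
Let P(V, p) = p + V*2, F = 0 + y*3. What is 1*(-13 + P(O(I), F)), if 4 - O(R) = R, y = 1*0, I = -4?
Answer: 3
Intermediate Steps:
y = 0
F = 0 (F = 0 + 0*3 = 0 + 0 = 0)
O(R) = 4 - R
P(V, p) = p + 2*V
1*(-13 + P(O(I), F)) = 1*(-13 + (0 + 2*(4 - 1*(-4)))) = 1*(-13 + (0 + 2*(4 + 4))) = 1*(-13 + (0 + 2*8)) = 1*(-13 + (0 + 16)) = 1*(-13 + 16) = 1*3 = 3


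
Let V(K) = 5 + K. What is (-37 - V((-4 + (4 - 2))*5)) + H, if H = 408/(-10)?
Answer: -364/5 ≈ -72.800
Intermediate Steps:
H = -204/5 (H = 408*(-⅒) = -204/5 ≈ -40.800)
(-37 - V((-4 + (4 - 2))*5)) + H = (-37 - (5 + (-4 + (4 - 2))*5)) - 204/5 = (-37 - (5 + (-4 + 2)*5)) - 204/5 = (-37 - (5 - 2*5)) - 204/5 = (-37 - (5 - 10)) - 204/5 = (-37 - 1*(-5)) - 204/5 = (-37 + 5) - 204/5 = -32 - 204/5 = -364/5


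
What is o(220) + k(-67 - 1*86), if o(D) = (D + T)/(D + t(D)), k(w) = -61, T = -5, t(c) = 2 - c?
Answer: 93/2 ≈ 46.500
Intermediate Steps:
o(D) = -5/2 + D/2 (o(D) = (D - 5)/(D + (2 - D)) = (-5 + D)/2 = (-5 + D)*(½) = -5/2 + D/2)
o(220) + k(-67 - 1*86) = (-5/2 + (½)*220) - 61 = (-5/2 + 110) - 61 = 215/2 - 61 = 93/2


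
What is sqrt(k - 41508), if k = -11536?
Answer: 2*I*sqrt(13261) ≈ 230.31*I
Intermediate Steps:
sqrt(k - 41508) = sqrt(-11536 - 41508) = sqrt(-53044) = 2*I*sqrt(13261)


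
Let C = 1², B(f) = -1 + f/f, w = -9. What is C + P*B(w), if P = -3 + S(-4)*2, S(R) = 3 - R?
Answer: 1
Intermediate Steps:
B(f) = 0 (B(f) = -1 + 1 = 0)
P = 11 (P = -3 + (3 - 1*(-4))*2 = -3 + (3 + 4)*2 = -3 + 7*2 = -3 + 14 = 11)
C = 1
C + P*B(w) = 1 + 11*0 = 1 + 0 = 1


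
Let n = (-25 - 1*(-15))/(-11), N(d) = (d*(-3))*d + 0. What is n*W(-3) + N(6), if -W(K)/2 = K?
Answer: -1128/11 ≈ -102.55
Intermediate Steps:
W(K) = -2*K
N(d) = -3*d**2 (N(d) = (-3*d)*d + 0 = -3*d**2 + 0 = -3*d**2)
n = 10/11 (n = (-25 + 15)*(-1/11) = -10*(-1/11) = 10/11 ≈ 0.90909)
n*W(-3) + N(6) = 10*(-2*(-3))/11 - 3*6**2 = (10/11)*6 - 3*36 = 60/11 - 108 = -1128/11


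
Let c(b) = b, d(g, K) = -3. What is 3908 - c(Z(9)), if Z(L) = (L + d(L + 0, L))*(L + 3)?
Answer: 3836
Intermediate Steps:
Z(L) = (-3 + L)*(3 + L) (Z(L) = (L - 3)*(L + 3) = (-3 + L)*(3 + L))
3908 - c(Z(9)) = 3908 - (-9 + 9²) = 3908 - (-9 + 81) = 3908 - 1*72 = 3908 - 72 = 3836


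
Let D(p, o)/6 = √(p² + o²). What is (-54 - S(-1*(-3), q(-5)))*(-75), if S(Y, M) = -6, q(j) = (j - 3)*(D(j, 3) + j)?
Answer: 3600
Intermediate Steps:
D(p, o) = 6*√(o² + p²) (D(p, o) = 6*√(p² + o²) = 6*√(o² + p²))
q(j) = (-3 + j)*(j + 6*√(9 + j²)) (q(j) = (j - 3)*(6*√(3² + j²) + j) = (-3 + j)*(6*√(9 + j²) + j) = (-3 + j)*(j + 6*√(9 + j²)))
(-54 - S(-1*(-3), q(-5)))*(-75) = (-54 - 1*(-6))*(-75) = (-54 + 6)*(-75) = -48*(-75) = 3600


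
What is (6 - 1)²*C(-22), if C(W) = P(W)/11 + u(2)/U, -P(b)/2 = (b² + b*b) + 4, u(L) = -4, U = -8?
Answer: -96925/22 ≈ -4405.7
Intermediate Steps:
P(b) = -8 - 4*b² (P(b) = -2*((b² + b*b) + 4) = -2*((b² + b²) + 4) = -2*(2*b² + 4) = -2*(4 + 2*b²) = -8 - 4*b²)
C(W) = -5/22 - 4*W²/11 (C(W) = (-8 - 4*W²)/11 - 4/(-8) = (-8 - 4*W²)*(1/11) - 4*(-⅛) = (-8/11 - 4*W²/11) + ½ = -5/22 - 4*W²/11)
(6 - 1)²*C(-22) = (6 - 1)²*(-5/22 - 4/11*(-22)²) = 5²*(-5/22 - 4/11*484) = 25*(-5/22 - 176) = 25*(-3877/22) = -96925/22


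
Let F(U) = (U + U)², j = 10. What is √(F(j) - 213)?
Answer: √187 ≈ 13.675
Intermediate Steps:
F(U) = 4*U² (F(U) = (2*U)² = 4*U²)
√(F(j) - 213) = √(4*10² - 213) = √(4*100 - 213) = √(400 - 213) = √187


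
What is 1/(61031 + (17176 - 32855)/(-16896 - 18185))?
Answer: 35081/2141044190 ≈ 1.6385e-5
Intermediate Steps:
1/(61031 + (17176 - 32855)/(-16896 - 18185)) = 1/(61031 - 15679/(-35081)) = 1/(61031 - 15679*(-1/35081)) = 1/(61031 + 15679/35081) = 1/(2141044190/35081) = 35081/2141044190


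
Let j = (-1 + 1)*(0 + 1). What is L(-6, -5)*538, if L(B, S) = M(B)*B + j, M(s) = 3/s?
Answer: 1614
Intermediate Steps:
j = 0 (j = 0*1 = 0)
L(B, S) = 3 (L(B, S) = (3/B)*B + 0 = 3 + 0 = 3)
L(-6, -5)*538 = 3*538 = 1614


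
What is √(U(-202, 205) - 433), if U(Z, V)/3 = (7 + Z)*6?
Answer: I*√3943 ≈ 62.793*I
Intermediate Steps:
U(Z, V) = 126 + 18*Z (U(Z, V) = 3*((7 + Z)*6) = 3*(42 + 6*Z) = 126 + 18*Z)
√(U(-202, 205) - 433) = √((126 + 18*(-202)) - 433) = √((126 - 3636) - 433) = √(-3510 - 433) = √(-3943) = I*√3943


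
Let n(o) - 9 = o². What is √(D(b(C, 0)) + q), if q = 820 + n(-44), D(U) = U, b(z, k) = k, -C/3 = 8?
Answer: √2765 ≈ 52.583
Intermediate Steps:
C = -24 (C = -3*8 = -24)
n(o) = 9 + o²
q = 2765 (q = 820 + (9 + (-44)²) = 820 + (9 + 1936) = 820 + 1945 = 2765)
√(D(b(C, 0)) + q) = √(0 + 2765) = √2765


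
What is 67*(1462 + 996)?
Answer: 164686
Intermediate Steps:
67*(1462 + 996) = 67*2458 = 164686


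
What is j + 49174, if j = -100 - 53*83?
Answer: 44675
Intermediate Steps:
j = -4499 (j = -100 - 4399 = -4499)
j + 49174 = -4499 + 49174 = 44675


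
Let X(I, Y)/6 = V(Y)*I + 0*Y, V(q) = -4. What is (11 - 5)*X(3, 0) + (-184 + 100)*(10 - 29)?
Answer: 1164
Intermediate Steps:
X(I, Y) = -24*I (X(I, Y) = 6*(-4*I + 0*Y) = 6*(-4*I + 0) = 6*(-4*I) = -24*I)
(11 - 5)*X(3, 0) + (-184 + 100)*(10 - 29) = (11 - 5)*(-24*3) + (-184 + 100)*(10 - 29) = 6*(-72) - 84*(-19) = -432 + 1596 = 1164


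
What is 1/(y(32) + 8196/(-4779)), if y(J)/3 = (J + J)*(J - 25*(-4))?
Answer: 1593/40370260 ≈ 3.9460e-5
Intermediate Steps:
y(J) = 6*J*(100 + J) (y(J) = 3*((J + J)*(J - 25*(-4))) = 3*((2*J)*(J + 100)) = 3*((2*J)*(100 + J)) = 3*(2*J*(100 + J)) = 6*J*(100 + J))
1/(y(32) + 8196/(-4779)) = 1/(6*32*(100 + 32) + 8196/(-4779)) = 1/(6*32*132 + 8196*(-1/4779)) = 1/(25344 - 2732/1593) = 1/(40370260/1593) = 1593/40370260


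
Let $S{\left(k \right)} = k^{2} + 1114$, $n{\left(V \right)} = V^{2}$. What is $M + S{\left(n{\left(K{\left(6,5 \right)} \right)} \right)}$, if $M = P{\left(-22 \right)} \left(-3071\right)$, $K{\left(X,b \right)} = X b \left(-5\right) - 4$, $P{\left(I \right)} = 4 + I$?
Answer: $562505048$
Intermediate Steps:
$K{\left(X,b \right)} = -4 - 5 X b$ ($K{\left(X,b \right)} = - 5 X b - 4 = -4 - 5 X b$)
$S{\left(k \right)} = 1114 + k^{2}$
$M = 55278$ ($M = \left(4 - 22\right) \left(-3071\right) = \left(-18\right) \left(-3071\right) = 55278$)
$M + S{\left(n{\left(K{\left(6,5 \right)} \right)} \right)} = 55278 + \left(1114 + \left(\left(-4 - 30 \cdot 5\right)^{2}\right)^{2}\right) = 55278 + \left(1114 + \left(\left(-4 - 150\right)^{2}\right)^{2}\right) = 55278 + \left(1114 + \left(\left(-154\right)^{2}\right)^{2}\right) = 55278 + \left(1114 + 23716^{2}\right) = 55278 + \left(1114 + 562448656\right) = 55278 + 562449770 = 562505048$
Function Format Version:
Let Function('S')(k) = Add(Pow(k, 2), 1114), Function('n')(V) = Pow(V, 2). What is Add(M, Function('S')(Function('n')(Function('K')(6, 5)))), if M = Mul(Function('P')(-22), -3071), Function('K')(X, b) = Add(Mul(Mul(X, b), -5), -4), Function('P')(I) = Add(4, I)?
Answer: 562505048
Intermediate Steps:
Function('K')(X, b) = Add(-4, Mul(-5, X, b)) (Function('K')(X, b) = Add(Mul(-5, X, b), -4) = Add(-4, Mul(-5, X, b)))
Function('S')(k) = Add(1114, Pow(k, 2))
M = 55278 (M = Mul(Add(4, -22), -3071) = Mul(-18, -3071) = 55278)
Add(M, Function('S')(Function('n')(Function('K')(6, 5)))) = Add(55278, Add(1114, Pow(Pow(Add(-4, Mul(-5, 6, 5)), 2), 2))) = Add(55278, Add(1114, Pow(Pow(Add(-4, -150), 2), 2))) = Add(55278, Add(1114, Pow(Pow(-154, 2), 2))) = Add(55278, Add(1114, Pow(23716, 2))) = Add(55278, Add(1114, 562448656)) = Add(55278, 562449770) = 562505048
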